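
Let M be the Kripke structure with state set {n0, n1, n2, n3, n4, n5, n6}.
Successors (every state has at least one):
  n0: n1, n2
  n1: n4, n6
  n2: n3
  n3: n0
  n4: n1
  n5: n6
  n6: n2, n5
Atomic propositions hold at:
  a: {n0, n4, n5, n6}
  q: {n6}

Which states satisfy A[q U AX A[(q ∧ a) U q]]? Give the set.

{n5}

Sat(q ∧ a) = {n6}
A[(q ∧ a) U q]: least fixpoint, start Z0 = Sat(q) = {n6}, add states in Sat(q ∧ a) with every successor in Z. Already a fixed point.
Sat(A[(q ∧ a) U q]) = {n6}
Sat(AX A[(q ∧ a) U q]) = {s : every successor in {n6}} = {n5}
A[q U AX A[(q ∧ a) U q]]: least fixpoint, start Z0 = Sat(AX A[(q ∧ a) U q]) = {n5}, add states in Sat(q) with every successor in Z. Already a fixed point.
Sat(A[q U AX A[(q ∧ a) U q]]) = {n5}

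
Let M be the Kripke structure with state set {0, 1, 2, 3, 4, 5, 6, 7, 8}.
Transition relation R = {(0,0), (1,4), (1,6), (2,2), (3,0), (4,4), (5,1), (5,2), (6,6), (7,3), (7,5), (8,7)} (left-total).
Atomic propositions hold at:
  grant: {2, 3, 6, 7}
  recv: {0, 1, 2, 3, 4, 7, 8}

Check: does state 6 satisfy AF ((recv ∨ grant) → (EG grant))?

Sat(recv ∨ grant) = {0, 1, 2, 3, 4, 6, 7, 8}
EG grant: greatest fixpoint, start Z0 = {2, 3, 6, 7}, keep only states in Sat with some successor in Z. Z1 = {2, 6, 7}; Z2 = {2, 6}; fixed.
Sat(EG grant) = {2, 6}
Sat((recv ∨ grant) → (EG grant)) = {2, 5, 6}
AF ((recv ∨ grant) → (EG grant)): least fixpoint, start Z0 = {2, 5, 6}, add states with every successor in Z. Already a fixed point.
Sat(AF ((recv ∨ grant) → (EG grant))) = {2, 5, 6}
6 ∈ Sat(AF ((recv ∨ grant) → (EG grant))) = {2, 5, 6}, so the formula holds at 6.

Yes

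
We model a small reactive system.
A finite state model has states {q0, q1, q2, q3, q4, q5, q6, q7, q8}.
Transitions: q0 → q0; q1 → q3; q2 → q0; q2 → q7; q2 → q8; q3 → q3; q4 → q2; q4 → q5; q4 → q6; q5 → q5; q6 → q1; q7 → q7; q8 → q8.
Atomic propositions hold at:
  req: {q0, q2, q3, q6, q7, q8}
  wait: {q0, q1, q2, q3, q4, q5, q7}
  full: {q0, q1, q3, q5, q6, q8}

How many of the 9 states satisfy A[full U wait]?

A[full U wait]: least fixpoint, start Z0 = Sat(wait) = {q0, q1, q2, q3, q4, q5, q7}, add states in Sat(full) with every successor in Z. Z1 = {q0, q1, q2, q3, q4, q5, q6, q7}; fixed.
Sat(A[full U wait]) = {q0, q1, q2, q3, q4, q5, q6, q7}
|Sat(A[full U wait])| = |{q0, q1, q2, q3, q4, q5, q6, q7}| = 8.

8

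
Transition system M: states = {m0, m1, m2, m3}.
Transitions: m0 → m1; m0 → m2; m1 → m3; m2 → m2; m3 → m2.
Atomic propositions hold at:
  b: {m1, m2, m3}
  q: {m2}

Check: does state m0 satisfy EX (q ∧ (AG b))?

Yes

AG b: greatest fixpoint, start Z0 = {m1, m2, m3}, keep only states in Sat with every successor in Z. Already a fixed point.
Sat(AG b) = {m1, m2, m3}
Sat(q ∧ (AG b)) = {m2}
Sat(EX (q ∧ (AG b))) = {s : some successor in {m2}} = {m0, m2, m3}
m0 ∈ Sat(EX (q ∧ (AG b))) = {m0, m2, m3}, so the formula holds at m0.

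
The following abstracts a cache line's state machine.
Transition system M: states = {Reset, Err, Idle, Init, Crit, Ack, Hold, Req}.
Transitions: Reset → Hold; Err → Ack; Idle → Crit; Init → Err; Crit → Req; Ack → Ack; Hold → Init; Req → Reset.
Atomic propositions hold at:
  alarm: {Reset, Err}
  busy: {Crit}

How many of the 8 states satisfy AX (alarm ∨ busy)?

Sat(alarm ∨ busy) = {Reset, Err, Crit}
Sat(AX (alarm ∨ busy)) = {s : every successor in {Reset, Err, Crit}} = {Idle, Init, Req}
|Sat(AX (alarm ∨ busy))| = |{Idle, Init, Req}| = 3.

3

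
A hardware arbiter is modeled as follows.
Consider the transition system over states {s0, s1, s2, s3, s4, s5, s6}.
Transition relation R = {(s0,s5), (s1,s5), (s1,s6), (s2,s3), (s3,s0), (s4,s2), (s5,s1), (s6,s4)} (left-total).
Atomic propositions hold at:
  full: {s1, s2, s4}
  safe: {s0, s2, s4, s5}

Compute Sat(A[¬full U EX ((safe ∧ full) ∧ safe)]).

Sat(¬full) = {s0, s3, s5, s6}
Sat(safe ∧ full) = {s2, s4}
Sat((safe ∧ full) ∧ safe) = {s2, s4}
Sat(EX ((safe ∧ full) ∧ safe)) = {s : some successor in {s2, s4}} = {s4, s6}
A[¬full U EX ((safe ∧ full) ∧ safe)]: least fixpoint, start Z0 = Sat(EX ((safe ∧ full) ∧ safe)) = {s4, s6}, add states in Sat(¬full) with every successor in Z. Already a fixed point.
Sat(A[¬full U EX ((safe ∧ full) ∧ safe)]) = {s4, s6}

{s4, s6}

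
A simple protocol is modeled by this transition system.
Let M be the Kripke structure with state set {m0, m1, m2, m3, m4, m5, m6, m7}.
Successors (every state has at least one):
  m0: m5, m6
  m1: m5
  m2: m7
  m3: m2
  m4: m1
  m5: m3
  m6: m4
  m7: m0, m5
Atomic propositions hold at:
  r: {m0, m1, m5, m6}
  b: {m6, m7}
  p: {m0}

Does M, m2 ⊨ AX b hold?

Yes

Sat(AX b) = {s : every successor in {m6, m7}} = {m2}
m2 ∈ Sat(AX b) = {m2}, so the formula holds at m2.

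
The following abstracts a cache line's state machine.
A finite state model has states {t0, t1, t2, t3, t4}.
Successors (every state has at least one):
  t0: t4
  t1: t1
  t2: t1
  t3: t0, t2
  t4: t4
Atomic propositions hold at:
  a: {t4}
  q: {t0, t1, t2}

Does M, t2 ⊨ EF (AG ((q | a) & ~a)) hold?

Yes

Sat(q | a) = {t0, t1, t2, t4}
Sat(~a) = {t0, t1, t2, t3}
Sat((q | a) & ~a) = {t0, t1, t2}
AG ((q | a) & ~a): greatest fixpoint, start Z0 = {t0, t1, t2}, keep only states in Sat with every successor in Z. Z1 = {t1, t2}; fixed.
Sat(AG ((q | a) & ~a)) = {t1, t2}
EF (AG ((q | a) & ~a)): least fixpoint, start Z0 = {t1, t2}, add states with some successor in Z. Z1 = {t1, t2, t3}; fixed.
Sat(EF (AG ((q | a) & ~a))) = {t1, t2, t3}
t2 ∈ Sat(EF (AG ((q | a) & ~a))) = {t1, t2, t3}, so the formula holds at t2.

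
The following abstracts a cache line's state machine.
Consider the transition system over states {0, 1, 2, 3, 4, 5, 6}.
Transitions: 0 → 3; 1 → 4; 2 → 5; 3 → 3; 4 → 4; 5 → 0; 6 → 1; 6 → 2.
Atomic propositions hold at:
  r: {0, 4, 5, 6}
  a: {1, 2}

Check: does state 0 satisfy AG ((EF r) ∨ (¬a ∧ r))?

EF r: least fixpoint, start Z0 = {0, 4, 5, 6}, add states with some successor in Z. Z1 = {0, 1, 2, 4, 5, 6}; fixed.
Sat(EF r) = {0, 1, 2, 4, 5, 6}
Sat(¬a) = {0, 3, 4, 5, 6}
Sat(¬a ∧ r) = {0, 4, 5, 6}
Sat((EF r) ∨ (¬a ∧ r)) = {0, 1, 2, 4, 5, 6}
AG ((EF r) ∨ (¬a ∧ r)): greatest fixpoint, start Z0 = {0, 1, 2, 4, 5, 6}, keep only states in Sat with every successor in Z. Z1 = {1, 2, 4, 5, 6}; Z2 = {1, 2, 4, 6}; Z3 = {1, 4, 6}; Z4 = {1, 4}; fixed.
Sat(AG ((EF r) ∨ (¬a ∧ r))) = {1, 4}
0 ∉ Sat(AG ((EF r) ∨ (¬a ∧ r))) = {1, 4}, so the formula does not hold at 0.

No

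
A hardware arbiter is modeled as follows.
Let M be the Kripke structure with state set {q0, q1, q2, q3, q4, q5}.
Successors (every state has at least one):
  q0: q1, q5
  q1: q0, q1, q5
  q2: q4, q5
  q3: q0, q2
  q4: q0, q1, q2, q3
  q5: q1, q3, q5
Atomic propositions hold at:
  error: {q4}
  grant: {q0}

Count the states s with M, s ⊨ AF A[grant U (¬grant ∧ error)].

1

Sat(¬grant) = {q1, q2, q3, q4, q5}
Sat(¬grant ∧ error) = {q4}
A[grant U (¬grant ∧ error)]: least fixpoint, start Z0 = Sat((¬grant ∧ error)) = {q4}, add states in Sat(grant) with every successor in Z. Already a fixed point.
Sat(A[grant U (¬grant ∧ error)]) = {q4}
AF A[grant U (¬grant ∧ error)]: least fixpoint, start Z0 = {q4}, add states with every successor in Z. Already a fixed point.
Sat(AF A[grant U (¬grant ∧ error)]) = {q4}
|Sat(AF A[grant U (¬grant ∧ error)])| = |{q4}| = 1.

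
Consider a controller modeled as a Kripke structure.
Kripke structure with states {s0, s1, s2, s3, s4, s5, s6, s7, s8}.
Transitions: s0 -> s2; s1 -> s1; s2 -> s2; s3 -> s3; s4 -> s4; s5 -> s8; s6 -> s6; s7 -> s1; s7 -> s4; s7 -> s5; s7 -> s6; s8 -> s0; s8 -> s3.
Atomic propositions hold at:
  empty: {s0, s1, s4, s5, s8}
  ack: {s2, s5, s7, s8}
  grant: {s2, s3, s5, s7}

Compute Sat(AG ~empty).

{s2, s3, s6}

Sat(~empty) = {s2, s3, s6, s7}
AG ~empty: greatest fixpoint, start Z0 = {s2, s3, s6, s7}, keep only states in Sat with every successor in Z. Z1 = {s2, s3, s6}; fixed.
Sat(AG ~empty) = {s2, s3, s6}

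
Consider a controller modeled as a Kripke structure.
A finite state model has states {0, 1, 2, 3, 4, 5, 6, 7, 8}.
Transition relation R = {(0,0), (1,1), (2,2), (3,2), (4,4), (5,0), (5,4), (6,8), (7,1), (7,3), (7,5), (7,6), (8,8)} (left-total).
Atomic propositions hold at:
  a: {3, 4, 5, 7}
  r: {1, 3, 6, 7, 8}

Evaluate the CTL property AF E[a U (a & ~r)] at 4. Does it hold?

Yes

Sat(~r) = {0, 2, 4, 5}
Sat(a & ~r) = {4, 5}
E[a U (a & ~r)]: least fixpoint, start Z0 = Sat((a & ~r)) = {4, 5}, add states in Sat(a) with some successor in Z. Z1 = {4, 5, 7}; fixed.
Sat(E[a U (a & ~r)]) = {4, 5, 7}
AF E[a U (a & ~r)]: least fixpoint, start Z0 = {4, 5, 7}, add states with every successor in Z. Already a fixed point.
Sat(AF E[a U (a & ~r)]) = {4, 5, 7}
4 ∈ Sat(AF E[a U (a & ~r)]) = {4, 5, 7}, so the formula holds at 4.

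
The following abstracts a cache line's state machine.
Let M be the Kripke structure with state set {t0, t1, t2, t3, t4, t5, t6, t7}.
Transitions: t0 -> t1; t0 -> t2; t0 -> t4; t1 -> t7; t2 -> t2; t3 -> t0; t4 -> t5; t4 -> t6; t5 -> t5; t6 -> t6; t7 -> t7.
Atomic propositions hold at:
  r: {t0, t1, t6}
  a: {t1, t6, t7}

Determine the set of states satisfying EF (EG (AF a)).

AF a: least fixpoint, start Z0 = {t1, t6, t7}, add states with every successor in Z. Already a fixed point.
Sat(AF a) = {t1, t6, t7}
EG (AF a): greatest fixpoint, start Z0 = {t1, t6, t7}, keep only states in Sat with some successor in Z. Already a fixed point.
Sat(EG (AF a)) = {t1, t6, t7}
EF (EG (AF a)): least fixpoint, start Z0 = {t1, t6, t7}, add states with some successor in Z. Z1 = {t0, t1, t4, t6, t7}; Z2 = {t0, t1, t3, t4, t6, t7}; fixed.
Sat(EF (EG (AF a))) = {t0, t1, t3, t4, t6, t7}

{t0, t1, t3, t4, t6, t7}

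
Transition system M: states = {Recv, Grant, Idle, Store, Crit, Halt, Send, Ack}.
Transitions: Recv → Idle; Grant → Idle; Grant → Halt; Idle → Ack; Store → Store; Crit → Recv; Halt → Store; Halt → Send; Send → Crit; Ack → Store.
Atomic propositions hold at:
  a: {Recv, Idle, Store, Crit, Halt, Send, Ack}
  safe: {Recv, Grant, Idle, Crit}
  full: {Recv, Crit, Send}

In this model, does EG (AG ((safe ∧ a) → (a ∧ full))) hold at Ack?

Yes

Sat(safe ∧ a) = {Recv, Idle, Crit}
Sat(a ∧ full) = {Recv, Crit, Send}
Sat((safe ∧ a) → (a ∧ full)) = {Recv, Grant, Store, Crit, Halt, Send, Ack}
AG ((safe ∧ a) → (a ∧ full)): greatest fixpoint, start Z0 = {Recv, Grant, Store, Crit, Halt, Send, Ack}, keep only states in Sat with every successor in Z. Z1 = {Store, Crit, Halt, Send, Ack}; Z2 = {Store, Halt, Send, Ack}; Z3 = {Store, Halt, Ack}; Z4 = {Store, Ack}; fixed.
Sat(AG ((safe ∧ a) → (a ∧ full))) = {Store, Ack}
EG (AG ((safe ∧ a) → (a ∧ full))): greatest fixpoint, start Z0 = {Store, Ack}, keep only states in Sat with some successor in Z. Already a fixed point.
Sat(EG (AG ((safe ∧ a) → (a ∧ full)))) = {Store, Ack}
Ack ∈ Sat(EG (AG ((safe ∧ a) → (a ∧ full)))) = {Store, Ack}, so the formula holds at Ack.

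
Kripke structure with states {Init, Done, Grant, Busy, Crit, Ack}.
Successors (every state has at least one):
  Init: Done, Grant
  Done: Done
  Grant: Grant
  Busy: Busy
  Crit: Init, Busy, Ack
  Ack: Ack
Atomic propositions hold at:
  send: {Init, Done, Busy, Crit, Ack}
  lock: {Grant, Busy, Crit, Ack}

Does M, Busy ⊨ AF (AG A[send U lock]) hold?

Yes

A[send U lock]: least fixpoint, start Z0 = Sat(lock) = {Grant, Busy, Crit, Ack}, add states in Sat(send) with every successor in Z. Already a fixed point.
Sat(A[send U lock]) = {Grant, Busy, Crit, Ack}
AG A[send U lock]: greatest fixpoint, start Z0 = {Grant, Busy, Crit, Ack}, keep only states in Sat with every successor in Z. Z1 = {Grant, Busy, Ack}; fixed.
Sat(AG A[send U lock]) = {Grant, Busy, Ack}
AF (AG A[send U lock]): least fixpoint, start Z0 = {Grant, Busy, Ack}, add states with every successor in Z. Already a fixed point.
Sat(AF (AG A[send U lock])) = {Grant, Busy, Ack}
Busy ∈ Sat(AF (AG A[send U lock])) = {Grant, Busy, Ack}, so the formula holds at Busy.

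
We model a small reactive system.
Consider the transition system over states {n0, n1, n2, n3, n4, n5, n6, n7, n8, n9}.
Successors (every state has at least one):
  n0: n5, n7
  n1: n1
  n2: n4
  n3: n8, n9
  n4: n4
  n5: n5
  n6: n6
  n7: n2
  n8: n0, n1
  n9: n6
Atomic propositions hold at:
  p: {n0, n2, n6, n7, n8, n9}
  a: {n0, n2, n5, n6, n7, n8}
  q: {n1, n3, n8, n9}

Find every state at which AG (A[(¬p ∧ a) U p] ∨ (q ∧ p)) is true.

{n6, n9}

Sat(¬p) = {n1, n3, n4, n5}
Sat(¬p ∧ a) = {n5}
A[(¬p ∧ a) U p]: least fixpoint, start Z0 = Sat(p) = {n0, n2, n6, n7, n8, n9}, add states in Sat(¬p ∧ a) with every successor in Z. Already a fixed point.
Sat(A[(¬p ∧ a) U p]) = {n0, n2, n6, n7, n8, n9}
Sat(q ∧ p) = {n8, n9}
Sat(A[(¬p ∧ a) U p] ∨ (q ∧ p)) = {n0, n2, n6, n7, n8, n9}
AG (A[(¬p ∧ a) U p] ∨ (q ∧ p)): greatest fixpoint, start Z0 = {n0, n2, n6, n7, n8, n9}, keep only states in Sat with every successor in Z. Z1 = {n6, n7, n9}; Z2 = {n6, n9}; fixed.
Sat(AG (A[(¬p ∧ a) U p] ∨ (q ∧ p))) = {n6, n9}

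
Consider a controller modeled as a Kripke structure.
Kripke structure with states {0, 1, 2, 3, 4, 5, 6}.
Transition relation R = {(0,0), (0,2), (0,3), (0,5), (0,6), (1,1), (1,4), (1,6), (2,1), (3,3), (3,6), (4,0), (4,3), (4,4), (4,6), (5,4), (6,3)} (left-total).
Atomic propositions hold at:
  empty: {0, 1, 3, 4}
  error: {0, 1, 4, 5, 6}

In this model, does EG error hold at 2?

No

EG error: greatest fixpoint, start Z0 = {0, 1, 4, 5, 6}, keep only states in Sat with some successor in Z. Z1 = {0, 1, 4, 5}; fixed.
Sat(EG error) = {0, 1, 4, 5}
2 ∉ Sat(EG error) = {0, 1, 4, 5}, so the formula does not hold at 2.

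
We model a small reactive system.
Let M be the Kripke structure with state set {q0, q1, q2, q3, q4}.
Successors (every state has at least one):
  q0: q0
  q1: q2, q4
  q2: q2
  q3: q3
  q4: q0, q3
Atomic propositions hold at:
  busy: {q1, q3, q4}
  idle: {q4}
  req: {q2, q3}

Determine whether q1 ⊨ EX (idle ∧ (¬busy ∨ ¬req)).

Sat(¬busy) = {q0, q2}
Sat(¬req) = {q0, q1, q4}
Sat(¬busy ∨ ¬req) = {q0, q1, q2, q4}
Sat(idle ∧ (¬busy ∨ ¬req)) = {q4}
Sat(EX (idle ∧ (¬busy ∨ ¬req))) = {s : some successor in {q4}} = {q1}
q1 ∈ Sat(EX (idle ∧ (¬busy ∨ ¬req))) = {q1}, so the formula holds at q1.

Yes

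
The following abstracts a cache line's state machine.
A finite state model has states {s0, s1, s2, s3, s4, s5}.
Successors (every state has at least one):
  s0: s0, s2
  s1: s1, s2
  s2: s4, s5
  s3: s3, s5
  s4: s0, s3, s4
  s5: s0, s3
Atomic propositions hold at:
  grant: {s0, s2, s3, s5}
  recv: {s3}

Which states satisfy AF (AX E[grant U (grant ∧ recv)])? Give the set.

{s0, s3, s5}

Sat(grant ∧ recv) = {s3}
E[grant U (grant ∧ recv)]: least fixpoint, start Z0 = Sat((grant ∧ recv)) = {s3}, add states in Sat(grant) with some successor in Z. Z1 = {s3, s5}; Z2 = {s2, s3, s5}; Z3 = {s0, s2, s3, s5}; fixed.
Sat(E[grant U (grant ∧ recv)]) = {s0, s2, s3, s5}
Sat(AX E[grant U (grant ∧ recv)]) = {s : every successor in {s0, s2, s3, s5}} = {s0, s3, s5}
AF (AX E[grant U (grant ∧ recv)]): least fixpoint, start Z0 = {s0, s3, s5}, add states with every successor in Z. Already a fixed point.
Sat(AF (AX E[grant U (grant ∧ recv)])) = {s0, s3, s5}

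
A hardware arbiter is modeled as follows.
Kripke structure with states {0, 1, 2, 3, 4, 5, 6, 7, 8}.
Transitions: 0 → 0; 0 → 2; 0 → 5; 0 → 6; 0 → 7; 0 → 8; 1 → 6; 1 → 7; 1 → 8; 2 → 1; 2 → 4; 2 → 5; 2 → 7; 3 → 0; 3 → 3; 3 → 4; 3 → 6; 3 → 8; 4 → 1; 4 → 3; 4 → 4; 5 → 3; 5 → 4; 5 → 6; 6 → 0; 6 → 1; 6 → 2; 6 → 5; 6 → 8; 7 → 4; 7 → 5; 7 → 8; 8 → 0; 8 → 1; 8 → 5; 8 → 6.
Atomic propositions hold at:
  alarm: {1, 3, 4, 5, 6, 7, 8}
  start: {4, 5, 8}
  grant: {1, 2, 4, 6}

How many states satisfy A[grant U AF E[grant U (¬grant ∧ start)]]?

7

Sat(¬grant) = {0, 3, 5, 7, 8}
Sat(¬grant ∧ start) = {5, 8}
E[grant U (¬grant ∧ start)]: least fixpoint, start Z0 = Sat((¬grant ∧ start)) = {5, 8}, add states in Sat(grant) with some successor in Z. Z1 = {1, 2, 5, 6, 8}; Z2 = {1, 2, 4, 5, 6, 8}; fixed.
Sat(E[grant U (¬grant ∧ start)]) = {1, 2, 4, 5, 6, 8}
AF E[grant U (¬grant ∧ start)]: least fixpoint, start Z0 = {1, 2, 4, 5, 6, 8}, add states with every successor in Z. Z1 = {1, 2, 4, 5, 6, 7, 8}; fixed.
Sat(AF E[grant U (¬grant ∧ start)]) = {1, 2, 4, 5, 6, 7, 8}
A[grant U AF E[grant U (¬grant ∧ start)]]: least fixpoint, start Z0 = Sat(AF E[grant U (¬grant ∧ start)]) = {1, 2, 4, 5, 6, 7, 8}, add states in Sat(grant) with every successor in Z. Already a fixed point.
Sat(A[grant U AF E[grant U (¬grant ∧ start)]]) = {1, 2, 4, 5, 6, 7, 8}
|Sat(A[grant U AF E[grant U (¬grant ∧ start)]])| = |{1, 2, 4, 5, 6, 7, 8}| = 7.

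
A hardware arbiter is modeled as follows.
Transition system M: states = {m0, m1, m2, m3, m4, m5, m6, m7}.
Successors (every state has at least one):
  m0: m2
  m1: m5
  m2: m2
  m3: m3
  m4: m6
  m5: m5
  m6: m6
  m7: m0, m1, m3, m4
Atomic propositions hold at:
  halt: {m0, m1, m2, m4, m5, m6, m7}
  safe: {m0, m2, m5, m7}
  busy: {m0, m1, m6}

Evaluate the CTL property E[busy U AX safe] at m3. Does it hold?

Sat(AX safe) = {s : every successor in {m0, m2, m5, m7}} = {m0, m1, m2, m5}
E[busy U AX safe]: least fixpoint, start Z0 = Sat(AX safe) = {m0, m1, m2, m5}, add states in Sat(busy) with some successor in Z. Already a fixed point.
Sat(E[busy U AX safe]) = {m0, m1, m2, m5}
m3 ∉ Sat(E[busy U AX safe]) = {m0, m1, m2, m5}, so the formula does not hold at m3.

No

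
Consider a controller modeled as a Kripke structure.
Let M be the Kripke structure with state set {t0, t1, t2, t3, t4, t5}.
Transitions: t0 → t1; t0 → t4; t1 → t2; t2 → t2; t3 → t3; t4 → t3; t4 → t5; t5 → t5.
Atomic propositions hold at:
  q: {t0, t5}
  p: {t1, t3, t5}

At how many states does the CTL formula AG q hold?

AG q: greatest fixpoint, start Z0 = {t0, t5}, keep only states in Sat with every successor in Z. Z1 = {t5}; fixed.
Sat(AG q) = {t5}
|Sat(AG q)| = |{t5}| = 1.

1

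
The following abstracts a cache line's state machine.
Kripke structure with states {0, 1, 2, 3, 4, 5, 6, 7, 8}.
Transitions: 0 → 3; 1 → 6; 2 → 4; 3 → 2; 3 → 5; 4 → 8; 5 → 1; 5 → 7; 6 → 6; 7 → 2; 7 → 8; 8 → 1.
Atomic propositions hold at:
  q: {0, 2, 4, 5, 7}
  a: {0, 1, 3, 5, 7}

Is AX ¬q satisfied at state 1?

Yes

Sat(¬q) = {1, 3, 6, 8}
Sat(AX ¬q) = {s : every successor in {1, 3, 6, 8}} = {0, 1, 4, 6, 8}
1 ∈ Sat(AX ¬q) = {0, 1, 4, 6, 8}, so the formula holds at 1.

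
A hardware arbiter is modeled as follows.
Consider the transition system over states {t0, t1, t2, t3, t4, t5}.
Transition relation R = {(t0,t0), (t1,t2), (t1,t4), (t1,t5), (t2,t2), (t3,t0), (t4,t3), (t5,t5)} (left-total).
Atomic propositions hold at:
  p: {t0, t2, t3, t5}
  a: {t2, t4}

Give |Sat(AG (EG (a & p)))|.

Sat(a & p) = {t2}
EG (a & p): greatest fixpoint, start Z0 = {t2}, keep only states in Sat with some successor in Z. Already a fixed point.
Sat(EG (a & p)) = {t2}
AG (EG (a & p)): greatest fixpoint, start Z0 = {t2}, keep only states in Sat with every successor in Z. Already a fixed point.
Sat(AG (EG (a & p))) = {t2}
|Sat(AG (EG (a & p)))| = |{t2}| = 1.

1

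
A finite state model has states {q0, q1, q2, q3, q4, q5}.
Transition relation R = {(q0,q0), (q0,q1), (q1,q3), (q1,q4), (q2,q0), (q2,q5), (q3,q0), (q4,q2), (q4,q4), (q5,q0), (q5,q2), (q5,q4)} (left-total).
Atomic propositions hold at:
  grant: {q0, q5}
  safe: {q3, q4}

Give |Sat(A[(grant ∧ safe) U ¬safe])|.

Sat(grant ∧ safe) = ∅
Sat(¬safe) = {q0, q1, q2, q5}
A[(grant ∧ safe) U ¬safe]: least fixpoint, start Z0 = Sat(¬safe) = {q0, q1, q2, q5}, add states in Sat(grant ∧ safe) with every successor in Z. Already a fixed point.
Sat(A[(grant ∧ safe) U ¬safe]) = {q0, q1, q2, q5}
|Sat(A[(grant ∧ safe) U ¬safe])| = |{q0, q1, q2, q5}| = 4.

4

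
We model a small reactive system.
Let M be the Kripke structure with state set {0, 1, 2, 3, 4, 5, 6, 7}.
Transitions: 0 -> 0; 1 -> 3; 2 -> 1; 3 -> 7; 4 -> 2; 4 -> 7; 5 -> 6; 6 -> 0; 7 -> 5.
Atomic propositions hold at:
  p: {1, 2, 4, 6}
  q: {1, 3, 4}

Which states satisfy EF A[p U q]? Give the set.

{1, 2, 3, 4}

A[p U q]: least fixpoint, start Z0 = Sat(q) = {1, 3, 4}, add states in Sat(p) with every successor in Z. Z1 = {1, 2, 3, 4}; fixed.
Sat(A[p U q]) = {1, 2, 3, 4}
EF A[p U q]: least fixpoint, start Z0 = {1, 2, 3, 4}, add states with some successor in Z. Already a fixed point.
Sat(EF A[p U q]) = {1, 2, 3, 4}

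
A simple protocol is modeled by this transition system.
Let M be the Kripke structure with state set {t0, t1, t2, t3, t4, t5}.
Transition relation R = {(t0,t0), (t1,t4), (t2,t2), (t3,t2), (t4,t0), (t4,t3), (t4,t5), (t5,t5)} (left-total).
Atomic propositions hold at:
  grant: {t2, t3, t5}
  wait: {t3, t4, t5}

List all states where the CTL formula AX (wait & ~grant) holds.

Sat(~grant) = {t0, t1, t4}
Sat(wait & ~grant) = {t4}
Sat(AX (wait & ~grant)) = {s : every successor in {t4}} = {t1}

{t1}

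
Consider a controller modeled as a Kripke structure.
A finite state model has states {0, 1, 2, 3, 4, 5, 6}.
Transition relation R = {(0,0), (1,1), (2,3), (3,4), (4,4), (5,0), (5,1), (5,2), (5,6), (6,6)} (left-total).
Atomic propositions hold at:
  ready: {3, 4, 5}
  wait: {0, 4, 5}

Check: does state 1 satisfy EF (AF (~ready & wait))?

Sat(~ready) = {0, 1, 2, 6}
Sat(~ready & wait) = {0}
AF (~ready & wait): least fixpoint, start Z0 = {0}, add states with every successor in Z. Already a fixed point.
Sat(AF (~ready & wait)) = {0}
EF (AF (~ready & wait)): least fixpoint, start Z0 = {0}, add states with some successor in Z. Z1 = {0, 5}; fixed.
Sat(EF (AF (~ready & wait))) = {0, 5}
1 ∉ Sat(EF (AF (~ready & wait))) = {0, 5}, so the formula does not hold at 1.

No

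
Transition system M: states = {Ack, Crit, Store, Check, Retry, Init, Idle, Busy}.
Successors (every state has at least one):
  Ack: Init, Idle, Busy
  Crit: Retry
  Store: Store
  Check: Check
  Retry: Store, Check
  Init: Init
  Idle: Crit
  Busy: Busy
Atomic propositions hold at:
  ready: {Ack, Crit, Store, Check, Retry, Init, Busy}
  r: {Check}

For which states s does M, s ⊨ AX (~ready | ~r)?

Sat(~ready) = {Idle}
Sat(~r) = {Ack, Crit, Store, Retry, Init, Idle, Busy}
Sat(~ready | ~r) = {Ack, Crit, Store, Retry, Init, Idle, Busy}
Sat(AX (~ready | ~r)) = {s : every successor in {Ack, Crit, Store, Retry, Init, Idle, Busy}} = {Ack, Crit, Store, Init, Idle, Busy}

{Ack, Crit, Store, Init, Idle, Busy}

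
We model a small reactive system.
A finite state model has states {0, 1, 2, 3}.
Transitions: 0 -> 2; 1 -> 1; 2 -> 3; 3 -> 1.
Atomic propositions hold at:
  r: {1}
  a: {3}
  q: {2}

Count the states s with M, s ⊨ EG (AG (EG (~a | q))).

Sat(~a) = {0, 1, 2}
Sat(~a | q) = {0, 1, 2}
EG (~a | q): greatest fixpoint, start Z0 = {0, 1, 2}, keep only states in Sat with some successor in Z. Z1 = {0, 1}; Z2 = {1}; fixed.
Sat(EG (~a | q)) = {1}
AG (EG (~a | q)): greatest fixpoint, start Z0 = {1}, keep only states in Sat with every successor in Z. Already a fixed point.
Sat(AG (EG (~a | q))) = {1}
EG (AG (EG (~a | q))): greatest fixpoint, start Z0 = {1}, keep only states in Sat with some successor in Z. Already a fixed point.
Sat(EG (AG (EG (~a | q)))) = {1}
|Sat(EG (AG (EG (~a | q))))| = |{1}| = 1.

1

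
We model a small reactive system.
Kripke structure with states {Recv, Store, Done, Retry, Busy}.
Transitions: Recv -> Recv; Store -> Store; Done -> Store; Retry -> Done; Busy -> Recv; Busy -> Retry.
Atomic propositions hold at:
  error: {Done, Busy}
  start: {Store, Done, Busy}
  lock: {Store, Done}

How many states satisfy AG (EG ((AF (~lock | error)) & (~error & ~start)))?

Sat(~lock) = {Recv, Retry, Busy}
Sat(~lock | error) = {Recv, Done, Retry, Busy}
AF (~lock | error): least fixpoint, start Z0 = {Recv, Done, Retry, Busy}, add states with every successor in Z. Already a fixed point.
Sat(AF (~lock | error)) = {Recv, Done, Retry, Busy}
Sat(~error) = {Recv, Store, Retry}
Sat(~start) = {Recv, Retry}
Sat(~error & ~start) = {Recv, Retry}
Sat((AF (~lock | error)) & (~error & ~start)) = {Recv, Retry}
EG ((AF (~lock | error)) & (~error & ~start)): greatest fixpoint, start Z0 = {Recv, Retry}, keep only states in Sat with some successor in Z. Z1 = {Recv}; fixed.
Sat(EG ((AF (~lock | error)) & (~error & ~start))) = {Recv}
AG (EG ((AF (~lock | error)) & (~error & ~start))): greatest fixpoint, start Z0 = {Recv}, keep only states in Sat with every successor in Z. Already a fixed point.
Sat(AG (EG ((AF (~lock | error)) & (~error & ~start)))) = {Recv}
|Sat(AG (EG ((AF (~lock | error)) & (~error & ~start))))| = |{Recv}| = 1.

1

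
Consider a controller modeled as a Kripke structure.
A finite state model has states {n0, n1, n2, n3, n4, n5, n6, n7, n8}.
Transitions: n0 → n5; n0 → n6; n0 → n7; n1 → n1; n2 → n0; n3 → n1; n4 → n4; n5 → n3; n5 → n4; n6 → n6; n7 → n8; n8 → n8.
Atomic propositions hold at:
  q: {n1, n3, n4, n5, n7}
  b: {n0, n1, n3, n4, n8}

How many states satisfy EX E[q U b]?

8

E[q U b]: least fixpoint, start Z0 = Sat(b) = {n0, n1, n3, n4, n8}, add states in Sat(q) with some successor in Z. Z1 = {n0, n1, n3, n4, n5, n7, n8}; fixed.
Sat(E[q U b]) = {n0, n1, n3, n4, n5, n7, n8}
Sat(EX E[q U b]) = {s : some successor in {n0, n1, n3, n4, n5, n7, n8}} = {n0, n1, n2, n3, n4, n5, n7, n8}
|Sat(EX E[q U b])| = |{n0, n1, n2, n3, n4, n5, n7, n8}| = 8.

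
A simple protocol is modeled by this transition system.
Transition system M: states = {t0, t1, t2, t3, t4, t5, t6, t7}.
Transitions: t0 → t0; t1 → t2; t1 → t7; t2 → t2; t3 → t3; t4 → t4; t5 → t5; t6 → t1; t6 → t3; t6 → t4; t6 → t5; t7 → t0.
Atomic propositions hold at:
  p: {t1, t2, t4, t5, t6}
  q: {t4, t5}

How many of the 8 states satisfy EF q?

3

EF q: least fixpoint, start Z0 = {t4, t5}, add states with some successor in Z. Z1 = {t4, t5, t6}; fixed.
Sat(EF q) = {t4, t5, t6}
|Sat(EF q)| = |{t4, t5, t6}| = 3.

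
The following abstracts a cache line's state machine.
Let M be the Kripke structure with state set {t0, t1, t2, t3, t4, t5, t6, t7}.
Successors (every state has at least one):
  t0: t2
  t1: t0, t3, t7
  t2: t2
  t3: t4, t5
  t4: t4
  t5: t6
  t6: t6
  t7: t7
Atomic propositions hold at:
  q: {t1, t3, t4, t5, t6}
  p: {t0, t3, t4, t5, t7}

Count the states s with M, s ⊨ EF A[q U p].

A[q U p]: least fixpoint, start Z0 = Sat(p) = {t0, t3, t4, t5, t7}, add states in Sat(q) with every successor in Z. Z1 = {t0, t1, t3, t4, t5, t7}; fixed.
Sat(A[q U p]) = {t0, t1, t3, t4, t5, t7}
EF A[q U p]: least fixpoint, start Z0 = {t0, t1, t3, t4, t5, t7}, add states with some successor in Z. Already a fixed point.
Sat(EF A[q U p]) = {t0, t1, t3, t4, t5, t7}
|Sat(EF A[q U p])| = |{t0, t1, t3, t4, t5, t7}| = 6.

6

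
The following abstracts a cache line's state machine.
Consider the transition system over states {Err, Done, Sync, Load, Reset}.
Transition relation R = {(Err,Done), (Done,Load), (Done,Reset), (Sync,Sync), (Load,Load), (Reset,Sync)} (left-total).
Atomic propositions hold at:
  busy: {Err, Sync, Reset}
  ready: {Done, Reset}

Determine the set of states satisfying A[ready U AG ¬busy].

Sat(¬busy) = {Done, Load}
AG ¬busy: greatest fixpoint, start Z0 = {Done, Load}, keep only states in Sat with every successor in Z. Z1 = {Load}; fixed.
Sat(AG ¬busy) = {Load}
A[ready U AG ¬busy]: least fixpoint, start Z0 = Sat(AG ¬busy) = {Load}, add states in Sat(ready) with every successor in Z. Already a fixed point.
Sat(A[ready U AG ¬busy]) = {Load}

{Load}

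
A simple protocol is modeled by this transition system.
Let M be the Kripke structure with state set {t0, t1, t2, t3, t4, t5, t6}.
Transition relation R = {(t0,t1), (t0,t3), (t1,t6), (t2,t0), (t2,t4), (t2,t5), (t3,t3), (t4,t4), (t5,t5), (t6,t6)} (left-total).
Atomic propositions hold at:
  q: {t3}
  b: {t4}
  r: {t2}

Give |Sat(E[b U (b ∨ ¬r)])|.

Sat(¬r) = {t0, t1, t3, t4, t5, t6}
Sat(b ∨ ¬r) = {t0, t1, t3, t4, t5, t6}
E[b U (b ∨ ¬r)]: least fixpoint, start Z0 = Sat((b ∨ ¬r)) = {t0, t1, t3, t4, t5, t6}, add states in Sat(b) with some successor in Z. Already a fixed point.
Sat(E[b U (b ∨ ¬r)]) = {t0, t1, t3, t4, t5, t6}
|Sat(E[b U (b ∨ ¬r)])| = |{t0, t1, t3, t4, t5, t6}| = 6.

6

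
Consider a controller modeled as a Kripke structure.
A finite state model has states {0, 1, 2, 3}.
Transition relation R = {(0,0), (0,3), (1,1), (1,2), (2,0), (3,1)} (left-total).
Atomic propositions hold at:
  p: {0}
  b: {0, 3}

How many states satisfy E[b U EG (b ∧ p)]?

Sat(b ∧ p) = {0}
EG (b ∧ p): greatest fixpoint, start Z0 = {0}, keep only states in Sat with some successor in Z. Already a fixed point.
Sat(EG (b ∧ p)) = {0}
E[b U EG (b ∧ p)]: least fixpoint, start Z0 = Sat(EG (b ∧ p)) = {0}, add states in Sat(b) with some successor in Z. Already a fixed point.
Sat(E[b U EG (b ∧ p)]) = {0}
|Sat(E[b U EG (b ∧ p)])| = |{0}| = 1.

1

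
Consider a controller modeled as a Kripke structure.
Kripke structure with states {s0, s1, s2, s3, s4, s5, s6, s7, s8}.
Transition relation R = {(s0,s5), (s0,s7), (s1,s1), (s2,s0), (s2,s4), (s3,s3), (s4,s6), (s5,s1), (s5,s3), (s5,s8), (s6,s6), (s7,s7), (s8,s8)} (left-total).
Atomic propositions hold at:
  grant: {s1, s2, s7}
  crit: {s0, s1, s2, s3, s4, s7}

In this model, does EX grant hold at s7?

Sat(EX grant) = {s : some successor in {s1, s2, s7}} = {s0, s1, s5, s7}
s7 ∈ Sat(EX grant) = {s0, s1, s5, s7}, so the formula holds at s7.

Yes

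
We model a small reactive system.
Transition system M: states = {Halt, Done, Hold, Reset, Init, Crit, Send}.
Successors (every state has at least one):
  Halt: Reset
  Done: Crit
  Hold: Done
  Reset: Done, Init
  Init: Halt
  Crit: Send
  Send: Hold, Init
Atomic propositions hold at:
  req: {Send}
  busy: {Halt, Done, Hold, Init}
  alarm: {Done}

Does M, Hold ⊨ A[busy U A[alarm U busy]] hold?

A[alarm U busy]: least fixpoint, start Z0 = Sat(busy) = {Halt, Done, Hold, Init}, add states in Sat(alarm) with every successor in Z. Already a fixed point.
Sat(A[alarm U busy]) = {Halt, Done, Hold, Init}
A[busy U A[alarm U busy]]: least fixpoint, start Z0 = Sat(A[alarm U busy]) = {Halt, Done, Hold, Init}, add states in Sat(busy) with every successor in Z. Already a fixed point.
Sat(A[busy U A[alarm U busy]]) = {Halt, Done, Hold, Init}
Hold ∈ Sat(A[busy U A[alarm U busy]]) = {Halt, Done, Hold, Init}, so the formula holds at Hold.

Yes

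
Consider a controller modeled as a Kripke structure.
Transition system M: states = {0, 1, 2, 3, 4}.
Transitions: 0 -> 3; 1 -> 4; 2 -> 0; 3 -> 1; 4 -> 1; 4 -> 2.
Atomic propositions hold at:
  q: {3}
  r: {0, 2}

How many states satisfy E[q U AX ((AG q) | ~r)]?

AG q: greatest fixpoint, start Z0 = {3}, keep only states in Sat with every successor in Z. Z1 = ∅; fixed.
Sat(AG q) = ∅
Sat(~r) = {1, 3, 4}
Sat((AG q) | ~r) = {1, 3, 4}
Sat(AX ((AG q) | ~r)) = {s : every successor in {1, 3, 4}} = {0, 1, 3}
E[q U AX ((AG q) | ~r)]: least fixpoint, start Z0 = Sat(AX ((AG q) | ~r)) = {0, 1, 3}, add states in Sat(q) with some successor in Z. Already a fixed point.
Sat(E[q U AX ((AG q) | ~r)]) = {0, 1, 3}
|Sat(E[q U AX ((AG q) | ~r)])| = |{0, 1, 3}| = 3.

3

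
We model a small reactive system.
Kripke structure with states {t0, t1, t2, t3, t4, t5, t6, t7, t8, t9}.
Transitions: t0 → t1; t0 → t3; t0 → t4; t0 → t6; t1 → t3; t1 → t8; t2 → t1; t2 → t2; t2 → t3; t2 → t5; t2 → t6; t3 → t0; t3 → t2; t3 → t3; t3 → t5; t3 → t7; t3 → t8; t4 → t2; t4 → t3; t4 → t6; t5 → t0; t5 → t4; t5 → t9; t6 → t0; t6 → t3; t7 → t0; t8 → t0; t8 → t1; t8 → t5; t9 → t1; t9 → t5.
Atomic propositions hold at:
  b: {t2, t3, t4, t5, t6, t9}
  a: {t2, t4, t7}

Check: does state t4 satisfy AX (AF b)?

AF b: least fixpoint, start Z0 = {t2, t3, t4, t5, t6, t9}, add states with every successor in Z. Already a fixed point.
Sat(AF b) = {t2, t3, t4, t5, t6, t9}
Sat(AX (AF b)) = {s : every successor in {t2, t3, t4, t5, t6, t9}} = {t4}
t4 ∈ Sat(AX (AF b)) = {t4}, so the formula holds at t4.

Yes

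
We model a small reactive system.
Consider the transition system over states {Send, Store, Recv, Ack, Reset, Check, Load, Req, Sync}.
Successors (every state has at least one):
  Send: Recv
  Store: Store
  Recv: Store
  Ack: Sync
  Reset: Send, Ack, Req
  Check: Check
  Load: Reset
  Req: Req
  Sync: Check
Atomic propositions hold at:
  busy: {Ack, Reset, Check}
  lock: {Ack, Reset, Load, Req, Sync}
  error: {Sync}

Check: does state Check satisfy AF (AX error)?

No

Sat(AX error) = {s : every successor in {Sync}} = {Ack}
AF (AX error): least fixpoint, start Z0 = {Ack}, add states with every successor in Z. Already a fixed point.
Sat(AF (AX error)) = {Ack}
Check ∉ Sat(AF (AX error)) = {Ack}, so the formula does not hold at Check.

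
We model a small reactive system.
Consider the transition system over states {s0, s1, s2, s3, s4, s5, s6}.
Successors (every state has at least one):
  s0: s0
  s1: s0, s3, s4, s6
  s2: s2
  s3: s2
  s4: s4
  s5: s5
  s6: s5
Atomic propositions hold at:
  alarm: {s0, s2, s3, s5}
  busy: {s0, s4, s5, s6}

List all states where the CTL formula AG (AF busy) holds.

{s0, s4, s5, s6}

AF busy: least fixpoint, start Z0 = {s0, s4, s5, s6}, add states with every successor in Z. Already a fixed point.
Sat(AF busy) = {s0, s4, s5, s6}
AG (AF busy): greatest fixpoint, start Z0 = {s0, s4, s5, s6}, keep only states in Sat with every successor in Z. Already a fixed point.
Sat(AG (AF busy)) = {s0, s4, s5, s6}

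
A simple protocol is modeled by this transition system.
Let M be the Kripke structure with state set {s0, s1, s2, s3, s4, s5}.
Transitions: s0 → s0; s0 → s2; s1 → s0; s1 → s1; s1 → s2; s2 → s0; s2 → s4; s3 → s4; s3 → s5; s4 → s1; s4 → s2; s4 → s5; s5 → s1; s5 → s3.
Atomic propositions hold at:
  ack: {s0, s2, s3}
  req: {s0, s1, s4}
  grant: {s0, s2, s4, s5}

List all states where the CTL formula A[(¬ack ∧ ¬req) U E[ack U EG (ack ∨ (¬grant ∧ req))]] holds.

{s0, s1, s2}

Sat(¬ack) = {s1, s4, s5}
Sat(¬req) = {s2, s3, s5}
Sat(¬ack ∧ ¬req) = {s5}
Sat(¬grant) = {s1, s3}
Sat(¬grant ∧ req) = {s1}
Sat(ack ∨ (¬grant ∧ req)) = {s0, s1, s2, s3}
EG (ack ∨ (¬grant ∧ req)): greatest fixpoint, start Z0 = {s0, s1, s2, s3}, keep only states in Sat with some successor in Z. Z1 = {s0, s1, s2}; fixed.
Sat(EG (ack ∨ (¬grant ∧ req))) = {s0, s1, s2}
E[ack U EG (ack ∨ (¬grant ∧ req))]: least fixpoint, start Z0 = Sat(EG (ack ∨ (¬grant ∧ req))) = {s0, s1, s2}, add states in Sat(ack) with some successor in Z. Already a fixed point.
Sat(E[ack U EG (ack ∨ (¬grant ∧ req))]) = {s0, s1, s2}
A[(¬ack ∧ ¬req) U E[ack U EG (ack ∨ (¬grant ∧ req))]]: least fixpoint, start Z0 = Sat(E[ack U EG (ack ∨ (¬grant ∧ req))]) = {s0, s1, s2}, add states in Sat(¬ack ∧ ¬req) with every successor in Z. Already a fixed point.
Sat(A[(¬ack ∧ ¬req) U E[ack U EG (ack ∨ (¬grant ∧ req))]]) = {s0, s1, s2}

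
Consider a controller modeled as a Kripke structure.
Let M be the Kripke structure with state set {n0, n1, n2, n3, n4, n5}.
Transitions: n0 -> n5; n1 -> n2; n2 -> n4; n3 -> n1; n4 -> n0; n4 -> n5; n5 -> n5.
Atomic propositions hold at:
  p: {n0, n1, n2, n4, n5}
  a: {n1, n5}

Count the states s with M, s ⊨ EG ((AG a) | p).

AG a: greatest fixpoint, start Z0 = {n1, n5}, keep only states in Sat with every successor in Z. Z1 = {n5}; fixed.
Sat(AG a) = {n5}
Sat((AG a) | p) = {n0, n1, n2, n4, n5}
EG ((AG a) | p): greatest fixpoint, start Z0 = {n0, n1, n2, n4, n5}, keep only states in Sat with some successor in Z. Already a fixed point.
Sat(EG ((AG a) | p)) = {n0, n1, n2, n4, n5}
|Sat(EG ((AG a) | p))| = |{n0, n1, n2, n4, n5}| = 5.

5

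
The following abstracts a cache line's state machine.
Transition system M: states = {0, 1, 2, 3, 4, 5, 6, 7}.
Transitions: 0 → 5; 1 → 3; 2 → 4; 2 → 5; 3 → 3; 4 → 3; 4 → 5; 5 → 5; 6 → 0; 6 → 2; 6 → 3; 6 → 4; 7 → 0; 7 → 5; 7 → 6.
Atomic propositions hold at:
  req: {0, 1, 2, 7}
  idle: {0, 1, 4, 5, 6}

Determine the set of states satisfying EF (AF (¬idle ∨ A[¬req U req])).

Sat(¬idle) = {2, 3, 7}
Sat(¬req) = {3, 4, 5, 6}
A[¬req U req]: least fixpoint, start Z0 = Sat(req) = {0, 1, 2, 7}, add states in Sat(¬req) with every successor in Z. Already a fixed point.
Sat(A[¬req U req]) = {0, 1, 2, 7}
Sat(¬idle ∨ A[¬req U req]) = {0, 1, 2, 3, 7}
AF (¬idle ∨ A[¬req U req]): least fixpoint, start Z0 = {0, 1, 2, 3, 7}, add states with every successor in Z. Already a fixed point.
Sat(AF (¬idle ∨ A[¬req U req])) = {0, 1, 2, 3, 7}
EF (AF (¬idle ∨ A[¬req U req])): least fixpoint, start Z0 = {0, 1, 2, 3, 7}, add states with some successor in Z. Z1 = {0, 1, 2, 3, 4, 6, 7}; fixed.
Sat(EF (AF (¬idle ∨ A[¬req U req]))) = {0, 1, 2, 3, 4, 6, 7}

{0, 1, 2, 3, 4, 6, 7}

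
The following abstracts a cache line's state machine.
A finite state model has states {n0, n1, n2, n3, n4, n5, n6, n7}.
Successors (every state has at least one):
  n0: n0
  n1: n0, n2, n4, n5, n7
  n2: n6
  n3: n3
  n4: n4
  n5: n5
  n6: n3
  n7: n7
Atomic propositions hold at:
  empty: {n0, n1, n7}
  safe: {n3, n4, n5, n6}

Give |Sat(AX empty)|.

Sat(AX empty) = {s : every successor in {n0, n1, n7}} = {n0, n7}
|Sat(AX empty)| = |{n0, n7}| = 2.

2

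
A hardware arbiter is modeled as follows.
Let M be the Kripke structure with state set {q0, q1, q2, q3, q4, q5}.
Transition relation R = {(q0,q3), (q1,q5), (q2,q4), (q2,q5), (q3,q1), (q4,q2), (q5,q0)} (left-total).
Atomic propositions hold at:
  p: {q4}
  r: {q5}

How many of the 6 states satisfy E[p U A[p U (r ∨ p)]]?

2

Sat(r ∨ p) = {q4, q5}
A[p U (r ∨ p)]: least fixpoint, start Z0 = Sat((r ∨ p)) = {q4, q5}, add states in Sat(p) with every successor in Z. Already a fixed point.
Sat(A[p U (r ∨ p)]) = {q4, q5}
E[p U A[p U (r ∨ p)]]: least fixpoint, start Z0 = Sat(A[p U (r ∨ p)]) = {q4, q5}, add states in Sat(p) with some successor in Z. Already a fixed point.
Sat(E[p U A[p U (r ∨ p)]]) = {q4, q5}
|Sat(E[p U A[p U (r ∨ p)]])| = |{q4, q5}| = 2.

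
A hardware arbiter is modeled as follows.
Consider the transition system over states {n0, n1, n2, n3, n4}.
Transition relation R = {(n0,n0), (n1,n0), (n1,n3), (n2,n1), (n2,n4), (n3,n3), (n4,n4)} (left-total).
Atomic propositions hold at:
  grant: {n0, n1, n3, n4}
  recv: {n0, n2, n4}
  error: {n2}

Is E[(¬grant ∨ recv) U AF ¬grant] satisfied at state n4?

Sat(¬grant) = {n2}
Sat(¬grant ∨ recv) = {n0, n2, n4}
AF ¬grant: least fixpoint, start Z0 = {n2}, add states with every successor in Z. Already a fixed point.
Sat(AF ¬grant) = {n2}
E[(¬grant ∨ recv) U AF ¬grant]: least fixpoint, start Z0 = Sat(AF ¬grant) = {n2}, add states in Sat(¬grant ∨ recv) with some successor in Z. Already a fixed point.
Sat(E[(¬grant ∨ recv) U AF ¬grant]) = {n2}
n4 ∉ Sat(E[(¬grant ∨ recv) U AF ¬grant]) = {n2}, so the formula does not hold at n4.

No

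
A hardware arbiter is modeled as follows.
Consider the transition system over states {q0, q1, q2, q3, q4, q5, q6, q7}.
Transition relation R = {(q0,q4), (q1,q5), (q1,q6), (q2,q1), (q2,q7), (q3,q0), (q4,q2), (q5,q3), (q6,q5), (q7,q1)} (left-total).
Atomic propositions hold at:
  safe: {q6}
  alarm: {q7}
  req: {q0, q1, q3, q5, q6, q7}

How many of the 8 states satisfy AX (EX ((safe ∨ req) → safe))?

3

Sat(safe ∨ req) = {q0, q1, q3, q5, q6, q7}
Sat((safe ∨ req) → safe) = {q2, q4, q6}
Sat(EX ((safe ∨ req) → safe)) = {s : some successor in {q2, q4, q6}} = {q0, q1, q4}
Sat(AX (EX ((safe ∨ req) → safe))) = {s : every successor in {q0, q1, q4}} = {q0, q3, q7}
|Sat(AX (EX ((safe ∨ req) → safe)))| = |{q0, q3, q7}| = 3.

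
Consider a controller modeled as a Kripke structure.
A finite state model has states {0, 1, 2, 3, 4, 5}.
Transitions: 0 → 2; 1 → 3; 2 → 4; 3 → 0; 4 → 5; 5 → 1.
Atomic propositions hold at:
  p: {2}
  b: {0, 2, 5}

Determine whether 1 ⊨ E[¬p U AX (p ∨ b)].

Sat(¬p) = {0, 1, 3, 4, 5}
Sat(p ∨ b) = {0, 2, 5}
Sat(AX (p ∨ b)) = {s : every successor in {0, 2, 5}} = {0, 3, 4}
E[¬p U AX (p ∨ b)]: least fixpoint, start Z0 = Sat(AX (p ∨ b)) = {0, 3, 4}, add states in Sat(¬p) with some successor in Z. Z1 = {0, 1, 3, 4}; Z2 = {0, 1, 3, 4, 5}; fixed.
Sat(E[¬p U AX (p ∨ b)]) = {0, 1, 3, 4, 5}
1 ∈ Sat(E[¬p U AX (p ∨ b)]) = {0, 1, 3, 4, 5}, so the formula holds at 1.

Yes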